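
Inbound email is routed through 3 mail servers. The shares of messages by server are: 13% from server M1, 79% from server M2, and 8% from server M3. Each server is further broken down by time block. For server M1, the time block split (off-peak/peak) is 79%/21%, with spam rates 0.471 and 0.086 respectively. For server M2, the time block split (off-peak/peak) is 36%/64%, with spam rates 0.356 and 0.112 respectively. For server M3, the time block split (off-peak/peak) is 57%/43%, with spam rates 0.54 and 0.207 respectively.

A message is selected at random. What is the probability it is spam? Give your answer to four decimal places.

P(S|M1) = 0.79·0.471 + 0.21·0.086 = 0.37209 + 0.01806 = 0.39015
P(S|M2) = 0.36·0.356 + 0.64·0.112 = 0.12816 + 0.07168 = 0.19984
P(S|M3) = 0.57·0.54 + 0.43·0.207 = 0.3078 + 0.08901 = 0.39681
By total probability over the outer partition,
P(S) = 0.13·0.39015 + 0.79·0.19984 + 0.08·0.39681
      = 0.0507195 + 0.1578736 + 0.0317448 = 0.2403379

0.2403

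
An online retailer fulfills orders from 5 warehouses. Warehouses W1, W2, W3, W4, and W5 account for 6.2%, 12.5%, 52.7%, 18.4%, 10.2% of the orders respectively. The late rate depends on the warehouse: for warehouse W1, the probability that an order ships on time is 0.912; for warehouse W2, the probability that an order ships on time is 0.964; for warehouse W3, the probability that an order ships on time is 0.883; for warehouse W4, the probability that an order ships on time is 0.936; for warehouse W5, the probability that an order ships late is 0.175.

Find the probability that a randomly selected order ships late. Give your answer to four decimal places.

0.1012

P(L|W1) = 1 − 0.912 = 0.088.
P(L|W2) = 1 − 0.964 = 0.036.
P(L|W3) = 1 − 0.883 = 0.117.
P(L|W4) = 1 − 0.936 = 0.064.
Using total probability over the partition,
P(L) = P(L|W1)·P(W1) + P(L|W2)·P(W2) + P(L|W3)·P(W3) + P(L|W4)·P(W4) + P(L|W5)·P(W5)
      = 0.088·0.062 + 0.036·0.125 + 0.117·0.527 + 0.064·0.184 + 0.175·0.102
      = 0.005456 + 0.0045 + 0.061659 + 0.011776 + 0.01785 = 0.101241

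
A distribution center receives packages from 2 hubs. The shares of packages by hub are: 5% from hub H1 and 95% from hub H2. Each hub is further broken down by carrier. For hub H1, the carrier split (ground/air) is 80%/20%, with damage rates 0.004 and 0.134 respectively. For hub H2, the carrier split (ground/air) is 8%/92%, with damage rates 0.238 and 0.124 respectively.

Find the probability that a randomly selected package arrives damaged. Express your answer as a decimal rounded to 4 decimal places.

0.1280

P(D|H1) = 0.8·0.004 + 0.2·0.134 = 0.0032 + 0.0268 = 0.03
P(D|H2) = 0.08·0.238 + 0.92·0.124 = 0.01904 + 0.11408 = 0.13312
Then overall,
P(D) = 0.05·0.03 + 0.95·0.13312
      = 0.0015 + 0.126464 = 0.127964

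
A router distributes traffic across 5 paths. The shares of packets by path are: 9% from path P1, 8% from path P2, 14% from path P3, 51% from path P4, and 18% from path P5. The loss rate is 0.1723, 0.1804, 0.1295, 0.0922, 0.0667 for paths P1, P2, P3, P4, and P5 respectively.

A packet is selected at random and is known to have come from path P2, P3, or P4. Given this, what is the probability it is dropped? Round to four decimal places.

Let S = {P2, P3, P4}.
P(S) = 0.08 + 0.14 + 0.51 = 0.73.
P(L ∩ S) = 0.1804·0.08 + 0.1295·0.14 + 0.0922·0.51 = 0.014432 + 0.01813 + 0.047022 = 0.079584.
P(L | S) = 0.079584 / 0.73 = 0.109019…

0.1090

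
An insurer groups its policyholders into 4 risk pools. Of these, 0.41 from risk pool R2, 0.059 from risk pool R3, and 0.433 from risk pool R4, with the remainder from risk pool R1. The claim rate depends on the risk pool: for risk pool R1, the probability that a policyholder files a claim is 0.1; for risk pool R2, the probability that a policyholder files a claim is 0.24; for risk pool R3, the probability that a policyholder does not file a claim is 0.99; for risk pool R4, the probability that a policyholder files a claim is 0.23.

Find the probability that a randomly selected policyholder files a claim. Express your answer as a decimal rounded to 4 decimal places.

P(R1) = 1 − (0.41 + 0.059 + 0.433) = 0.098.
P(C|R3) = 1 − 0.99 = 0.01.
P(C) = P(C|R1)·P(R1) + P(C|R2)·P(R2) + P(C|R3)·P(R3) + P(C|R4)·P(R4)
      = 0.1·0.098 + 0.24·0.41 + 0.01·0.059 + 0.23·0.433
      = 0.0098 + 0.0984 + 0.00059 + 0.09959 = 0.20838

P(C) ≈ 0.2084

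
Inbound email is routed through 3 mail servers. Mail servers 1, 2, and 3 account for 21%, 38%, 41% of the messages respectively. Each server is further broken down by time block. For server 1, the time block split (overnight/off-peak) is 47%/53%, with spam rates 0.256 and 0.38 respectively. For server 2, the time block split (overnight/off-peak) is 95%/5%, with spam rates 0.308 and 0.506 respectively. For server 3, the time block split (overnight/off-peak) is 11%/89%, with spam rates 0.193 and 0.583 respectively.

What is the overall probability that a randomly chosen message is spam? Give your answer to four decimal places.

0.4098

P(S|1) = 0.47·0.256 + 0.53·0.38 = 0.12032 + 0.2014 = 0.32172
P(S|2) = 0.95·0.308 + 0.05·0.506 = 0.2926 + 0.0253 = 0.3179
P(S|3) = 0.11·0.193 + 0.89·0.583 = 0.02123 + 0.51887 = 0.5401
By total probability over the outer partition,
P(S) = 0.21·0.32172 + 0.38·0.3179 + 0.41·0.5401
      = 0.0675612 + 0.120802 + 0.221441 = 0.4098042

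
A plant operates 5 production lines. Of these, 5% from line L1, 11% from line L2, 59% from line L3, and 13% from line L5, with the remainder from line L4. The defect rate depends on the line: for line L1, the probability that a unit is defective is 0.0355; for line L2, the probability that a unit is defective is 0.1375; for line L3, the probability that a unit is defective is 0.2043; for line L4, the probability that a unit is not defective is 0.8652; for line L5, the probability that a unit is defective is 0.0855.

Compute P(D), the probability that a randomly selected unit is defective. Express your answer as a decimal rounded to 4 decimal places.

P(D) ≈ 0.1647

P(L4) = 1 − (0.05 + 0.11 + 0.59 + 0.13) = 0.12.
P(D|L4) = 1 − 0.8652 = 0.1348.
Using total probability over the partition,
P(D) = P(D|L1)·P(L1) + P(D|L2)·P(L2) + P(D|L3)·P(L3) + P(D|L4)·P(L4) + P(D|L5)·P(L5)
      = 0.0355·0.05 + 0.1375·0.11 + 0.2043·0.59 + 0.1348·0.12 + 0.0855·0.13
      = 0.001775 + 0.015125 + 0.120537 + 0.016176 + 0.011115 = 0.164728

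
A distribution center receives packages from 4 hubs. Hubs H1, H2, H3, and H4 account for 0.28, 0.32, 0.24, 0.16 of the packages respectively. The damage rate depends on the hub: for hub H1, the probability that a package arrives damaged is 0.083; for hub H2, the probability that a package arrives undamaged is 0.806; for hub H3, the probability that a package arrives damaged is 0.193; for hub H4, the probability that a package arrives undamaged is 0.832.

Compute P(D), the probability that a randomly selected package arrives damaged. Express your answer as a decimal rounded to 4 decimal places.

P(D|H2) = 1 − 0.806 = 0.194.
P(D|H4) = 1 − 0.832 = 0.168.
Summing over the partition,
P(D) = P(D|H1)·P(H1) + P(D|H2)·P(H2) + P(D|H3)·P(H3) + P(D|H4)·P(H4)
      = 0.083·0.28 + 0.194·0.32 + 0.193·0.24 + 0.168·0.16
      = 0.02324 + 0.06208 + 0.04632 + 0.02688 = 0.15852

0.1585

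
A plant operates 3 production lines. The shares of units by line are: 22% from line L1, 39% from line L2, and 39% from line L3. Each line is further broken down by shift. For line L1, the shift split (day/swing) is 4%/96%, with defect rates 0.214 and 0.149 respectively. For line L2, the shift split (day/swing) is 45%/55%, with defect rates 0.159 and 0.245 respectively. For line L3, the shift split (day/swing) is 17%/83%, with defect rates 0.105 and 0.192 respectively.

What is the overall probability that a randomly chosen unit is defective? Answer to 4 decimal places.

0.1829

P(D|L1) = 0.04·0.214 + 0.96·0.149 = 0.00856 + 0.14304 = 0.1516
P(D|L2) = 0.45·0.159 + 0.55·0.245 = 0.07155 + 0.13475 = 0.2063
P(D|L3) = 0.17·0.105 + 0.83·0.192 = 0.01785 + 0.15936 = 0.17721
Then overall,
P(D) = 0.22·0.1516 + 0.39·0.2063 + 0.39·0.17721
      = 0.033352 + 0.080457 + 0.0691119 = 0.1829209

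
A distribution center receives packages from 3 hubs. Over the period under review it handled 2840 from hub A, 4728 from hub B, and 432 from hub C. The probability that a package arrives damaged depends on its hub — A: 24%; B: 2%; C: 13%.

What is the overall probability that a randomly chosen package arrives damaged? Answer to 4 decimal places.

0.1040

Total: 2840 + 4728 + 432 = 8000.
P(A) = 2840/8000 = 0.355. P(B) = 4728/8000 = 0.591. P(C) = 432/8000 = 0.054.
Summing over the partition,
P(D) = P(D|A)·P(A) + P(D|B)·P(B) + P(D|C)·P(C)
      = 0.24·0.355 + 0.02·0.591 + 0.13·0.054
      = 0.0852 + 0.01182 + 0.00702 = 0.10404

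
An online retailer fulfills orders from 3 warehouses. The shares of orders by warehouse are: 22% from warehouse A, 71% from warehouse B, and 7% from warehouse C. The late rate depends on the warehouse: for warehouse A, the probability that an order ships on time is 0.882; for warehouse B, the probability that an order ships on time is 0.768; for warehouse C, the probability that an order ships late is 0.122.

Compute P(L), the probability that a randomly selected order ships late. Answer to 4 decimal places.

0.1992

P(L|A) = 1 − 0.882 = 0.118.
P(L|B) = 1 − 0.768 = 0.232.
Summing over the partition,
P(L) = P(L|A)·P(A) + P(L|B)·P(B) + P(L|C)·P(C)
      = 0.118·0.22 + 0.232·0.71 + 0.122·0.07
      = 0.02596 + 0.16472 + 0.00854 = 0.19922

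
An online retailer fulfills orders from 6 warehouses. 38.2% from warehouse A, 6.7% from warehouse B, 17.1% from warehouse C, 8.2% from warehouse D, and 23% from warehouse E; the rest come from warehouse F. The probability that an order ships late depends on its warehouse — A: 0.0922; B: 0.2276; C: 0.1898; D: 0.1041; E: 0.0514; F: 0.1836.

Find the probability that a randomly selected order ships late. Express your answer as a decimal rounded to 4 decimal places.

P(F) = 1 − (0.382 + 0.067 + 0.171 + 0.082 + 0.23) = 0.068.
Summing over the partition,
P(L) = P(L|A)·P(A) + P(L|B)·P(B) + P(L|C)·P(C) + P(L|D)·P(D) + P(L|E)·P(E) + P(L|F)·P(F)
      = 0.0922·0.382 + 0.2276·0.067 + 0.1898·0.171 + 0.1041·0.082 + 0.0514·0.23 + 0.1836·0.068
      = 0.0352204 + 0.0152492 + 0.0324558 + 0.0085362 + 0.011822 + 0.0124848 = 0.1157684

P(L) ≈ 0.1158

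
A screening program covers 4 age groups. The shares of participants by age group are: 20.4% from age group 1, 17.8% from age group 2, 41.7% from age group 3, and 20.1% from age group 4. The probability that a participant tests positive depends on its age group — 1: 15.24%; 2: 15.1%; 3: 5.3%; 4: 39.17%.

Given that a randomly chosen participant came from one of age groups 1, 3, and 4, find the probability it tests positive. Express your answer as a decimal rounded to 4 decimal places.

Let S = {1, 3, 4}.
P(S) = 0.204 + 0.417 + 0.201 = 0.822.
P(T ∩ S) = 0.1524·0.204 + 0.053·0.417 + 0.3917·0.201 = 0.0310896 + 0.022101 + 0.0787317 = 0.1319223.
P(T | S) = 0.1319223 / 0.822 = 0.160489…

P(T|S) ≈ 0.1605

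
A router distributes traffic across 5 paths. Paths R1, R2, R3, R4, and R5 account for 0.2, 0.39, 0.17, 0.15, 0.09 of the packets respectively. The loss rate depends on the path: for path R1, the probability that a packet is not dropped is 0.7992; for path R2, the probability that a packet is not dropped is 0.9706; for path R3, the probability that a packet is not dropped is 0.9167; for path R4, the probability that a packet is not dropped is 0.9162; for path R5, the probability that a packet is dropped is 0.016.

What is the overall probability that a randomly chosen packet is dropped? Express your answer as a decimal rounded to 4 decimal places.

P(L|R1) = 1 − 0.7992 = 0.2008.
P(L|R2) = 1 − 0.9706 = 0.0294.
P(L|R3) = 1 − 0.9167 = 0.0833.
P(L|R4) = 1 − 0.9162 = 0.0838.
Summing over the partition,
P(L) = P(L|R1)·P(R1) + P(L|R2)·P(R2) + P(L|R3)·P(R3) + P(L|R4)·P(R4) + P(L|R5)·P(R5)
      = 0.2008·0.2 + 0.0294·0.39 + 0.0833·0.17 + 0.0838·0.15 + 0.016·0.09
      = 0.04016 + 0.011466 + 0.014161 + 0.01257 + 0.00144 = 0.079797

P(L) ≈ 0.0798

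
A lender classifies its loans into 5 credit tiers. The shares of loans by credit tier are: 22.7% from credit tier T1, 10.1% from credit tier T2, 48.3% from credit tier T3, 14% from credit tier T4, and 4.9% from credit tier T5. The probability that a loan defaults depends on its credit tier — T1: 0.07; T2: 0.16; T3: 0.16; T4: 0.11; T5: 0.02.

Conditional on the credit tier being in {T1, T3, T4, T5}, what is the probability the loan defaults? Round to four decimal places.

0.1219

Let S = {T1, T3, T4, T5}.
P(S) = 0.227 + 0.483 + 0.14 + 0.049 = 0.899.
P(D ∩ S) = 0.07·0.227 + 0.16·0.483 + 0.11·0.14 + 0.02·0.049 = 0.01589 + 0.07728 + 0.0154 + 0.00098 = 0.10955.
P(D | S) = 0.10955 / 0.899 = 0.121858…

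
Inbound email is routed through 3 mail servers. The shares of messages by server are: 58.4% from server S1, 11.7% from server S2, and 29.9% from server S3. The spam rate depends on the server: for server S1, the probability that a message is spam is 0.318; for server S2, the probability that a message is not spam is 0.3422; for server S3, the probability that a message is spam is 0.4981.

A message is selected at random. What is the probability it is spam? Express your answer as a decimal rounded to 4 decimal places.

0.4116

P(S|S2) = 1 − 0.3422 = 0.6578.
P(S) = P(S|S1)·P(S1) + P(S|S2)·P(S2) + P(S|S3)·P(S3)
      = 0.318·0.584 + 0.6578·0.117 + 0.4981·0.299
      = 0.185712 + 0.0769626 + 0.1489319 = 0.4116065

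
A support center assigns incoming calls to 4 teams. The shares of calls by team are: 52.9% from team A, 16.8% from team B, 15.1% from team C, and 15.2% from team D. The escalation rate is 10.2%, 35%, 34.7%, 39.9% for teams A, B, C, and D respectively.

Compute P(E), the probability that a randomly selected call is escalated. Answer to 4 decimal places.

P(E) ≈ 0.2258

P(E) = P(E|A)·P(A) + P(E|B)·P(B) + P(E|C)·P(C) + P(E|D)·P(D)
      = 0.102·0.529 + 0.35·0.168 + 0.347·0.151 + 0.399·0.152
      = 0.053958 + 0.0588 + 0.052397 + 0.060648 = 0.225803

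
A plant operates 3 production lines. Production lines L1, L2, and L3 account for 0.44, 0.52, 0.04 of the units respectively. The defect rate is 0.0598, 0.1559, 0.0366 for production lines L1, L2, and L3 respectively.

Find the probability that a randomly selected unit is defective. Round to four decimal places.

P(D) = P(D|L1)·P(L1) + P(D|L2)·P(L2) + P(D|L3)·P(L3)
      = 0.0598·0.44 + 0.1559·0.52 + 0.0366·0.04
      = 0.026312 + 0.081068 + 0.001464 = 0.108844

P(D) ≈ 0.1088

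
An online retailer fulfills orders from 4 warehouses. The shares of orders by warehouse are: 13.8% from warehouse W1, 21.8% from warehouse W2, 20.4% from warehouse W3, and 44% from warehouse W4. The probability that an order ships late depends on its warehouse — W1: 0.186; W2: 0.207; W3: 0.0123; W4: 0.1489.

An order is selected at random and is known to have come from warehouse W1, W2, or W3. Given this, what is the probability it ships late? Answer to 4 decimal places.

P(L|S) ≈ 0.1309

Let S = {W1, W2, W3}.
P(S) = 0.138 + 0.218 + 0.204 = 0.56.
P(L ∩ S) = 0.186·0.138 + 0.207·0.218 + 0.0123·0.204 = 0.025668 + 0.045126 + 0.0025092 = 0.0733032.
P(L | S) = 0.0733032 / 0.56 = 0.130899…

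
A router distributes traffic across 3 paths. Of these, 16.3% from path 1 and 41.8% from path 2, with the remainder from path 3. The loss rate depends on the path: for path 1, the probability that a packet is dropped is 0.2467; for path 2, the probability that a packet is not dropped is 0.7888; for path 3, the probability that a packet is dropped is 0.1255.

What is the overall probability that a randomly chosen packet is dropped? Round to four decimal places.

P(3) = 1 − (0.163 + 0.418) = 0.419.
P(L|2) = 1 − 0.7888 = 0.2112.
P(L) = P(L|1)·P(1) + P(L|2)·P(2) + P(L|3)·P(3)
      = 0.2467·0.163 + 0.2112·0.418 + 0.1255·0.419
      = 0.0402121 + 0.0882816 + 0.0525845 = 0.1810782

P(L) ≈ 0.1811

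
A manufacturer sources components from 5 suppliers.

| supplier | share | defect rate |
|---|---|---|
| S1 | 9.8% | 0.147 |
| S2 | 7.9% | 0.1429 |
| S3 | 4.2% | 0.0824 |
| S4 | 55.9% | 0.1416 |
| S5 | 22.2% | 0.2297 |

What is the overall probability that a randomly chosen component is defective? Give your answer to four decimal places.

0.1593

P(D) = P(D|S1)·P(S1) + P(D|S2)·P(S2) + P(D|S3)·P(S3) + P(D|S4)·P(S4) + P(D|S5)·P(S5)
      = 0.147·0.098 + 0.1429·0.079 + 0.0824·0.042 + 0.1416·0.559 + 0.2297·0.222
      = 0.014406 + 0.0112891 + 0.0034608 + 0.0791544 + 0.0509934 = 0.1593037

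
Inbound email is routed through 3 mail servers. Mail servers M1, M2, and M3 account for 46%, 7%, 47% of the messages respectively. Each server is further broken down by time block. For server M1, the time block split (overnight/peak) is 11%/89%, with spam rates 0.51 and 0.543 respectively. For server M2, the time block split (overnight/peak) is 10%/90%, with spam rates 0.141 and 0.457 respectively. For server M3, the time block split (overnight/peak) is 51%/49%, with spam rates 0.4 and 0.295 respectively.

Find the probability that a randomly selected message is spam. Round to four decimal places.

P(S) ≈ 0.4417

P(S|M1) = 0.11·0.51 + 0.89·0.543 = 0.0561 + 0.48327 = 0.53937
P(S|M2) = 0.1·0.141 + 0.9·0.457 = 0.0141 + 0.4113 = 0.4254
P(S|M3) = 0.51·0.4 + 0.49·0.295 = 0.204 + 0.14455 = 0.34855
Then overall,
P(S) = 0.46·0.53937 + 0.07·0.4254 + 0.47·0.34855
      = 0.2481102 + 0.029778 + 0.1638185 = 0.4417067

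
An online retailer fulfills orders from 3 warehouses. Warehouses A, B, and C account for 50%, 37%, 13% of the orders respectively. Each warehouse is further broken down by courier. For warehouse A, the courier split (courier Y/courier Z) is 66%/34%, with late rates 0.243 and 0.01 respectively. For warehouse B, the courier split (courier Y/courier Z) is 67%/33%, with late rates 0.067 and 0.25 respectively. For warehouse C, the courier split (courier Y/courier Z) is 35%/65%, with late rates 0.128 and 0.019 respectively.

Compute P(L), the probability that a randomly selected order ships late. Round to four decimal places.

P(L|A) = 0.66·0.243 + 0.34·0.01 = 0.16038 + 0.0034 = 0.16378
P(L|B) = 0.67·0.067 + 0.33·0.25 = 0.04489 + 0.0825 = 0.12739
P(L|C) = 0.35·0.128 + 0.65·0.019 = 0.0448 + 0.01235 = 0.05715
By total probability over the outer partition,
P(L) = 0.5·0.16378 + 0.37·0.12739 + 0.13·0.05715
      = 0.08189 + 0.0471343 + 0.0074295 = 0.1364538

0.1365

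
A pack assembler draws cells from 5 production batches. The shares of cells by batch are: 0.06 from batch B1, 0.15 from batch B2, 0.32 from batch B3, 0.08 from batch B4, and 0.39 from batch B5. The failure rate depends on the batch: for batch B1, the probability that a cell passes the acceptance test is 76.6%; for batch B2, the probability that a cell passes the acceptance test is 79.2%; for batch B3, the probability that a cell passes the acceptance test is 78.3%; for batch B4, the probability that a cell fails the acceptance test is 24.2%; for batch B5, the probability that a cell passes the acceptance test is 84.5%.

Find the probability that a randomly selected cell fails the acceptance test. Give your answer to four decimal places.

P(F) ≈ 0.1945

P(F|B1) = 1 − 0.766 = 0.234.
P(F|B2) = 1 − 0.792 = 0.208.
P(F|B3) = 1 − 0.783 = 0.217.
P(F|B5) = 1 − 0.845 = 0.155.
By the law of total probability,
P(F) = P(F|B1)·P(B1) + P(F|B2)·P(B2) + P(F|B3)·P(B3) + P(F|B4)·P(B4) + P(F|B5)·P(B5)
      = 0.234·0.06 + 0.208·0.15 + 0.217·0.32 + 0.242·0.08 + 0.155·0.39
      = 0.01404 + 0.0312 + 0.06944 + 0.01936 + 0.06045 = 0.19449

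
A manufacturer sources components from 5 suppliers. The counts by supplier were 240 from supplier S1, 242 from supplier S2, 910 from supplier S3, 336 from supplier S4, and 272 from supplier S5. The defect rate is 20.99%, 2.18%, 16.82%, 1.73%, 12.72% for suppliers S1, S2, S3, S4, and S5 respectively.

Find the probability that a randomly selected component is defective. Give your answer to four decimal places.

Total: 240 + 242 + 910 + 336 + 272 = 2000.
P(S1) = 240/2000 = 0.12. P(S2) = 242/2000 = 0.121. P(S3) = 910/2000 = 0.455. P(S4) = 336/2000 = 0.168. P(S5) = 272/2000 = 0.136.
Summing over the partition,
P(D) = P(D|S1)·P(S1) + P(D|S2)·P(S2) + P(D|S3)·P(S3) + P(D|S4)·P(S4) + P(D|S5)·P(S5)
      = 0.2099·0.12 + 0.0218·0.121 + 0.1682·0.455 + 0.0173·0.168 + 0.1272·0.136
      = 0.025188 + 0.0026378 + 0.076531 + 0.0029064 + 0.0172992 = 0.1245624

P(D) ≈ 0.1246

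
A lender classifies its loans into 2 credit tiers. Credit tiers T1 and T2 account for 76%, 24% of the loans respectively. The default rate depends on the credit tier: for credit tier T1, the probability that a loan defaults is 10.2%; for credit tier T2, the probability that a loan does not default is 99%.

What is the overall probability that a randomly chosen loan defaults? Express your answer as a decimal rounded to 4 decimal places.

P(D|T2) = 1 − 0.99 = 0.01.
P(D) = P(D|T1)·P(T1) + P(D|T2)·P(T2)
      = 0.102·0.76 + 0.01·0.24
      = 0.07752 + 0.0024 = 0.07992

P(D) ≈ 0.0799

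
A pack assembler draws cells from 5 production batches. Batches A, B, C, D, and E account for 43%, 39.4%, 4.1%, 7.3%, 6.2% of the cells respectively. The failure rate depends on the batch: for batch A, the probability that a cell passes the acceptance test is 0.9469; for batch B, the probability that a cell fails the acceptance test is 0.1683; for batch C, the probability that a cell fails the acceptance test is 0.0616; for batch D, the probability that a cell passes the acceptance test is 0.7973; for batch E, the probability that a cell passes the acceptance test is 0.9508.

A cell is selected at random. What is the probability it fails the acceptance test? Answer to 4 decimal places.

P(F|A) = 1 − 0.9469 = 0.0531.
P(F|D) = 1 − 0.7973 = 0.2027.
P(F|E) = 1 − 0.9508 = 0.0492.
P(F) = P(F|A)·P(A) + P(F|B)·P(B) + P(F|C)·P(C) + P(F|D)·P(D) + P(F|E)·P(E)
      = 0.0531·0.43 + 0.1683·0.394 + 0.0616·0.041 + 0.2027·0.073 + 0.0492·0.062
      = 0.022833 + 0.0663102 + 0.0025256 + 0.0147971 + 0.0030504 = 0.1095163

0.1095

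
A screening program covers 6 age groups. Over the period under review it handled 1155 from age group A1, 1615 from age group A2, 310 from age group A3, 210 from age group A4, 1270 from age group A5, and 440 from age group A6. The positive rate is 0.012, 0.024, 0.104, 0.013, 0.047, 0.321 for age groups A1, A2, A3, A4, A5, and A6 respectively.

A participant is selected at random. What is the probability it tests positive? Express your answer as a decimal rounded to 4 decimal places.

Total: 1155 + 1615 + 310 + 210 + 1270 + 440 = 5000.
P(A1) = 1155/5000 = 0.231. P(A2) = 1615/5000 = 0.323. P(A3) = 310/5000 = 0.062. P(A4) = 210/5000 = 0.042. P(A5) = 1270/5000 = 0.254. P(A6) = 440/5000 = 0.088.
Using total probability over the partition,
P(T) = P(T|A1)·P(A1) + P(T|A2)·P(A2) + P(T|A3)·P(A3) + P(T|A4)·P(A4) + P(T|A5)·P(A5) + P(T|A6)·P(A6)
      = 0.012·0.231 + 0.024·0.323 + 0.104·0.062 + 0.013·0.042 + 0.047·0.254 + 0.321·0.088
      = 0.002772 + 0.007752 + 0.006448 + 0.000546 + 0.011938 + 0.028248 = 0.057704

0.0577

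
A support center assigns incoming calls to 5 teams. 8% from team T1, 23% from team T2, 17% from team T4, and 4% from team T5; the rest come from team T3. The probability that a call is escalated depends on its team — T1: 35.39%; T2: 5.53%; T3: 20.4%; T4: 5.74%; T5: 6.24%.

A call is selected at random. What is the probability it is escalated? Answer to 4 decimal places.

0.1512

P(T3) = 1 − (0.08 + 0.23 + 0.17 + 0.04) = 0.48.
Using total probability over the partition,
P(E) = P(E|T1)·P(T1) + P(E|T2)·P(T2) + P(E|T3)·P(T3) + P(E|T4)·P(T4) + P(E|T5)·P(T5)
      = 0.3539·0.08 + 0.0553·0.23 + 0.204·0.48 + 0.0574·0.17 + 0.0624·0.04
      = 0.028312 + 0.012719 + 0.09792 + 0.009758 + 0.002496 = 0.151205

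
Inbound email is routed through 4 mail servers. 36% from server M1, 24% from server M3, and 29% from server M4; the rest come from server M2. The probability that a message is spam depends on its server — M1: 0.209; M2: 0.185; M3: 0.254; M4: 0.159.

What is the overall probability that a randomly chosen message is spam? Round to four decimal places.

P(M2) = 1 − (0.36 + 0.24 + 0.29) = 0.11.
P(S) = P(S|M1)·P(M1) + P(S|M2)·P(M2) + P(S|M3)·P(M3) + P(S|M4)·P(M4)
      = 0.209·0.36 + 0.185·0.11 + 0.254·0.24 + 0.159·0.29
      = 0.07524 + 0.02035 + 0.06096 + 0.04611 = 0.20266

P(S) ≈ 0.2027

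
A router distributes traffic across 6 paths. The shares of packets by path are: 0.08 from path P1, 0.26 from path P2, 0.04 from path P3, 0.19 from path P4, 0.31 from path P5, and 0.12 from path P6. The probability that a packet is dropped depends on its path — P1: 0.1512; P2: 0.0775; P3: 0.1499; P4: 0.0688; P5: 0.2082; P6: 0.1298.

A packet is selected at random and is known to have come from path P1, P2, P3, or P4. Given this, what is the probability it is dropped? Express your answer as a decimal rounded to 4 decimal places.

0.0900

Let S = {P1, P2, P3, P4}.
P(S) = 0.08 + 0.26 + 0.04 + 0.19 = 0.57.
P(L ∩ S) = 0.1512·0.08 + 0.0775·0.26 + 0.1499·0.04 + 0.0688·0.19 = 0.012096 + 0.02015 + 0.005996 + 0.013072 = 0.051314.
P(L | S) = 0.051314 / 0.57 = 0.090025…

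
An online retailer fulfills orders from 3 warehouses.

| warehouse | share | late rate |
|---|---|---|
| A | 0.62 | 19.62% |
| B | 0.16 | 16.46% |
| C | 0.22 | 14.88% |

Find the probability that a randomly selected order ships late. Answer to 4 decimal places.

P(L) ≈ 0.1807

By the law of total probability,
P(L) = P(L|A)·P(A) + P(L|B)·P(B) + P(L|C)·P(C)
      = 0.1962·0.62 + 0.1646·0.16 + 0.1488·0.22
      = 0.121644 + 0.026336 + 0.032736 = 0.180716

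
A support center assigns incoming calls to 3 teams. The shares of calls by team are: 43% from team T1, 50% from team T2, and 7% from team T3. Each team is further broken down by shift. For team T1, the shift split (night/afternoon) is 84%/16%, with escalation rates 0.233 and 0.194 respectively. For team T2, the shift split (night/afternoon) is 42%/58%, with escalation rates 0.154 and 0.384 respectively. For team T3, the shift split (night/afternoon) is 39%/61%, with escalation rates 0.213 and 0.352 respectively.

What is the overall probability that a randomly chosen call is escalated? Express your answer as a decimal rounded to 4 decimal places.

0.2621

P(E|T1) = 0.84·0.233 + 0.16·0.194 = 0.19572 + 0.03104 = 0.22676
P(E|T2) = 0.42·0.154 + 0.58·0.384 = 0.06468 + 0.22272 = 0.2874
P(E|T3) = 0.39·0.213 + 0.61·0.352 = 0.08307 + 0.21472 = 0.29779
By total probability over the outer partition,
P(E) = 0.43·0.22676 + 0.5·0.2874 + 0.07·0.29779
      = 0.0975068 + 0.1437 + 0.0208453 = 0.2620521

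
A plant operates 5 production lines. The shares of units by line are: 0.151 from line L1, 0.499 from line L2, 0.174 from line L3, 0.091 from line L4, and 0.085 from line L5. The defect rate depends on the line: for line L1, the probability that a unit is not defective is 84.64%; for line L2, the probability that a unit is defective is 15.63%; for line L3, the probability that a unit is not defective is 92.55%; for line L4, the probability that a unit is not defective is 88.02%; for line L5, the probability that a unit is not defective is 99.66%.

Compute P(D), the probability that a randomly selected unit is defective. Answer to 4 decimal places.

P(D|L1) = 1 − 0.8464 = 0.1536.
P(D|L3) = 1 − 0.9255 = 0.0745.
P(D|L4) = 1 − 0.8802 = 0.1198.
P(D|L5) = 1 − 0.9966 = 0.0034.
P(D) = P(D|L1)·P(L1) + P(D|L2)·P(L2) + P(D|L3)·P(L3) + P(D|L4)·P(L4) + P(D|L5)·P(L5)
      = 0.1536·0.151 + 0.1563·0.499 + 0.0745·0.174 + 0.1198·0.091 + 0.0034·0.085
      = 0.0231936 + 0.0779937 + 0.012963 + 0.0109018 + 0.000289 = 0.1253411

0.1253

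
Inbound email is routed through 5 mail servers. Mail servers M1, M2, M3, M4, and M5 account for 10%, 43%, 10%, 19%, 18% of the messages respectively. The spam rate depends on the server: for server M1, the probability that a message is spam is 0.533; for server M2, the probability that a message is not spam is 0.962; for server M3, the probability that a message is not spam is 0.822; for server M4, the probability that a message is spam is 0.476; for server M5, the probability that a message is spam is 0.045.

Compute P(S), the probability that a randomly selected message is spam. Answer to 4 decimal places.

P(S|M2) = 1 − 0.962 = 0.038.
P(S|M3) = 1 − 0.822 = 0.178.
Summing over the partition,
P(S) = P(S|M1)·P(M1) + P(S|M2)·P(M2) + P(S|M3)·P(M3) + P(S|M4)·P(M4) + P(S|M5)·P(M5)
      = 0.533·0.1 + 0.038·0.43 + 0.178·0.1 + 0.476·0.19 + 0.045·0.18
      = 0.0533 + 0.01634 + 0.0178 + 0.09044 + 0.0081 = 0.18598

P(S) ≈ 0.1860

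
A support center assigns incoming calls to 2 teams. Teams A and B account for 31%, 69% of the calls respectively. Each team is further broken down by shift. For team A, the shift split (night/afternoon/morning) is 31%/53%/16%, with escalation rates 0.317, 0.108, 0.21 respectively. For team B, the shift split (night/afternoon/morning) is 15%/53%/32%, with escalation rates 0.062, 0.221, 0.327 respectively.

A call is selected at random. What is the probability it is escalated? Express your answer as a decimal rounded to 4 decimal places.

P(E) ≈ 0.2181

P(E|A) = 0.31·0.317 + 0.53·0.108 + 0.16·0.21 = 0.09827 + 0.05724 + 0.0336 = 0.18911
P(E|B) = 0.15·0.062 + 0.53·0.221 + 0.32·0.327 = 0.0093 + 0.11713 + 0.10464 = 0.23107
By total probability over the outer partition,
P(E) = 0.31·0.18911 + 0.69·0.23107
      = 0.0586241 + 0.1594383 = 0.2180624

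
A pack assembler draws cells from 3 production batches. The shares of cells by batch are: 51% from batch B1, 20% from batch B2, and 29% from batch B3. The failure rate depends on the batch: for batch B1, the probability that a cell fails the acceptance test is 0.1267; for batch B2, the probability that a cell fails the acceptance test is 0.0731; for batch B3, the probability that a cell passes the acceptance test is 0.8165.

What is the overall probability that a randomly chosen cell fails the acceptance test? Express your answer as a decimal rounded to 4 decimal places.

P(F) ≈ 0.1325

P(F|B3) = 1 − 0.8165 = 0.1835.
By the law of total probability,
P(F) = P(F|B1)·P(B1) + P(F|B2)·P(B2) + P(F|B3)·P(B3)
      = 0.1267·0.51 + 0.0731·0.2 + 0.1835·0.29
      = 0.064617 + 0.01462 + 0.053215 = 0.132452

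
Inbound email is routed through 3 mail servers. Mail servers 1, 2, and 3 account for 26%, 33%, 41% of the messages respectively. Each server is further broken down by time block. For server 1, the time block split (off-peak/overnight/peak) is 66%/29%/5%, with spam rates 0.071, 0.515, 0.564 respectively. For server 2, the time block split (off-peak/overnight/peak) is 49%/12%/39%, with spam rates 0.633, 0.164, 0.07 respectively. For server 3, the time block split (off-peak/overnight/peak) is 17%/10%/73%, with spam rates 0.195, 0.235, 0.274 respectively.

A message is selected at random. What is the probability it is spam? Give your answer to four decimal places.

P(S) ≈ 0.2814

P(S|1) = 0.66·0.071 + 0.29·0.515 + 0.05·0.564 = 0.04686 + 0.14935 + 0.0282 = 0.22441
P(S|2) = 0.49·0.633 + 0.12·0.164 + 0.39·0.07 = 0.31017 + 0.01968 + 0.0273 = 0.35715
P(S|3) = 0.17·0.195 + 0.1·0.235 + 0.73·0.274 = 0.03315 + 0.0235 + 0.20002 = 0.25667
Then overall,
P(S) = 0.26·0.22441 + 0.33·0.35715 + 0.41·0.25667
      = 0.0583466 + 0.1178595 + 0.1052347 = 0.2814408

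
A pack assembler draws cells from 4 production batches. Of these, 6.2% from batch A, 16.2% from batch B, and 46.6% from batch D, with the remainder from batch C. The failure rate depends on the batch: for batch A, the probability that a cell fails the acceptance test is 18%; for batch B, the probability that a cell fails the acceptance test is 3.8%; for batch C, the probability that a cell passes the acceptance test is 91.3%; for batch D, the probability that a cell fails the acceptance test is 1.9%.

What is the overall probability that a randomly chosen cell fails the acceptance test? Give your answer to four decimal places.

P(C) = 1 − (0.062 + 0.162 + 0.466) = 0.31.
P(F|C) = 1 − 0.913 = 0.087.
P(F) = P(F|A)·P(A) + P(F|B)·P(B) + P(F|C)·P(C) + P(F|D)·P(D)
      = 0.18·0.062 + 0.038·0.162 + 0.087·0.31 + 0.019·0.466
      = 0.01116 + 0.006156 + 0.02697 + 0.008854 = 0.05314

0.0531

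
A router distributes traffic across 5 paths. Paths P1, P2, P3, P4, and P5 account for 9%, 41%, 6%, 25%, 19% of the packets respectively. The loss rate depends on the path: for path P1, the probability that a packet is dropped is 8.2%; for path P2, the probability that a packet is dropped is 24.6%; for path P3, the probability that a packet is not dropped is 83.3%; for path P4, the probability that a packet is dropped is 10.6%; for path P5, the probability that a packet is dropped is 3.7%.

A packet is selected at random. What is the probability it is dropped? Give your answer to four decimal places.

0.1518

P(L|P3) = 1 − 0.833 = 0.167.
Summing over the partition,
P(L) = P(L|P1)·P(P1) + P(L|P2)·P(P2) + P(L|P3)·P(P3) + P(L|P4)·P(P4) + P(L|P5)·P(P5)
      = 0.082·0.09 + 0.246·0.41 + 0.167·0.06 + 0.106·0.25 + 0.037·0.19
      = 0.00738 + 0.10086 + 0.01002 + 0.0265 + 0.00703 = 0.15179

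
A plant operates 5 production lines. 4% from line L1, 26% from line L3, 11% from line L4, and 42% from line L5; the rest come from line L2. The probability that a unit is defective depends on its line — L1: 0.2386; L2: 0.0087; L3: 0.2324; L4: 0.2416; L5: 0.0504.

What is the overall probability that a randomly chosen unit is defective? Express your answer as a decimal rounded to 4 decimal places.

P(D) ≈ 0.1192

P(L2) = 1 − (0.04 + 0.26 + 0.11 + 0.42) = 0.17.
P(D) = P(D|L1)·P(L1) + P(D|L2)·P(L2) + P(D|L3)·P(L3) + P(D|L4)·P(L4) + P(D|L5)·P(L5)
      = 0.2386·0.04 + 0.0087·0.17 + 0.2324·0.26 + 0.2416·0.11 + 0.0504·0.42
      = 0.009544 + 0.001479 + 0.060424 + 0.026576 + 0.021168 = 0.119191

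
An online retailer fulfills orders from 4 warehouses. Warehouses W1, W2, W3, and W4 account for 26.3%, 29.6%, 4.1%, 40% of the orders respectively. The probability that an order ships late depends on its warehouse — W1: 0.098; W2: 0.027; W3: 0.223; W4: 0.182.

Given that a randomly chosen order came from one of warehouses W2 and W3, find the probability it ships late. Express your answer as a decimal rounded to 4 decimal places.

0.0508

Let S = {W2, W3}.
P(S) = 0.296 + 0.041 = 0.337.
P(L ∩ S) = 0.027·0.296 + 0.223·0.041 = 0.007992 + 0.009143 = 0.017135.
P(L | S) = 0.017135 / 0.337 = 0.050846…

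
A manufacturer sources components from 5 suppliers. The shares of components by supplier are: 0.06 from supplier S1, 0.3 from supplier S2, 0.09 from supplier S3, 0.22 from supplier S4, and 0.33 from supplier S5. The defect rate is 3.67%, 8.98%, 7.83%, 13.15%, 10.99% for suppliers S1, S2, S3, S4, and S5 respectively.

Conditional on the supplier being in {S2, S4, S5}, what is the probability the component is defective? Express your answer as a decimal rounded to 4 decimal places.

Let S = {S2, S4, S5}.
P(S) = 0.3 + 0.22 + 0.33 = 0.85.
P(D ∩ S) = 0.0898·0.3 + 0.1315·0.22 + 0.1099·0.33 = 0.02694 + 0.02893 + 0.036267 = 0.092137.
P(D | S) = 0.092137 / 0.85 = 0.108396…

0.1084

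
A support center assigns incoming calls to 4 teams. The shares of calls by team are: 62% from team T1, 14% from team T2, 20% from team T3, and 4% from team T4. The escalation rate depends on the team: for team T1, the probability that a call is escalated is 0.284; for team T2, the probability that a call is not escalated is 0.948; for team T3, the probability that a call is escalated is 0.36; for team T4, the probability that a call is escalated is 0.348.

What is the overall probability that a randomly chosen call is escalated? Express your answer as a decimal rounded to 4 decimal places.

0.2693

P(E|T2) = 1 − 0.948 = 0.052.
P(E) = P(E|T1)·P(T1) + P(E|T2)·P(T2) + P(E|T3)·P(T3) + P(E|T4)·P(T4)
      = 0.284·0.62 + 0.052·0.14 + 0.36·0.2 + 0.348·0.04
      = 0.17608 + 0.00728 + 0.072 + 0.01392 = 0.26928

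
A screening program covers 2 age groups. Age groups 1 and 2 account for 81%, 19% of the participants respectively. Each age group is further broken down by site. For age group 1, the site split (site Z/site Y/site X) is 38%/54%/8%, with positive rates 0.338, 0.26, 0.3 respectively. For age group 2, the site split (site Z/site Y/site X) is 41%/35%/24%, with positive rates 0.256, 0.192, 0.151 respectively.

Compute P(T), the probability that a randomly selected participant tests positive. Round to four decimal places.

P(T|1) = 0.38·0.338 + 0.54·0.26 + 0.08·0.3 = 0.12844 + 0.1404 + 0.024 = 0.29284
P(T|2) = 0.41·0.256 + 0.35·0.192 + 0.24·0.151 = 0.10496 + 0.0672 + 0.03624 = 0.2084
Then overall,
P(T) = 0.81·0.29284 + 0.19·0.2084
      = 0.2372004 + 0.039596 = 0.2767964

0.2768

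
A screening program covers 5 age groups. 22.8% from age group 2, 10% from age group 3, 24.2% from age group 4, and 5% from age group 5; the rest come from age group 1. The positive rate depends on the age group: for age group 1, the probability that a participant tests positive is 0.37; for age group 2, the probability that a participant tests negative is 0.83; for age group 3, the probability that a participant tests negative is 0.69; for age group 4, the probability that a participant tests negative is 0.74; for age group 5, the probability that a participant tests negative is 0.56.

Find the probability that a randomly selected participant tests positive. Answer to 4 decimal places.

P(1) = 1 − (0.228 + 0.1 + 0.242 + 0.05) = 0.38.
P(T|2) = 1 − 0.83 = 0.17.
P(T|3) = 1 − 0.69 = 0.31.
P(T|4) = 1 − 0.74 = 0.26.
P(T|5) = 1 − 0.56 = 0.44.
P(T) = P(T|1)·P(1) + P(T|2)·P(2) + P(T|3)·P(3) + P(T|4)·P(4) + P(T|5)·P(5)
      = 0.37·0.38 + 0.17·0.228 + 0.31·0.1 + 0.26·0.242 + 0.44·0.05
      = 0.1406 + 0.03876 + 0.031 + 0.06292 + 0.022 = 0.29528

P(T) ≈ 0.2953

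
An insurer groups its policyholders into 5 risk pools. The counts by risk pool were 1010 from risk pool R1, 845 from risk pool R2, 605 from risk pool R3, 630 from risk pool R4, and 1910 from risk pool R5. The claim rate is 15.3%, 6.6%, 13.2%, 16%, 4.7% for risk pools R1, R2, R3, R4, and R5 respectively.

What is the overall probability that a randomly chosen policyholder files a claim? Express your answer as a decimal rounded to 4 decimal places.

Total: 1010 + 845 + 605 + 630 + 1910 = 5000.
P(R1) = 1010/5000 = 0.202. P(R2) = 845/5000 = 0.169. P(R3) = 605/5000 = 0.121. P(R4) = 630/5000 = 0.126. P(R5) = 1910/5000 = 0.382.
P(C) = P(C|R1)·P(R1) + P(C|R2)·P(R2) + P(C|R3)·P(R3) + P(C|R4)·P(R4) + P(C|R5)·P(R5)
      = 0.153·0.202 + 0.066·0.169 + 0.132·0.121 + 0.16·0.126 + 0.047·0.382
      = 0.030906 + 0.011154 + 0.015972 + 0.02016 + 0.017954 = 0.096146

P(C) ≈ 0.0961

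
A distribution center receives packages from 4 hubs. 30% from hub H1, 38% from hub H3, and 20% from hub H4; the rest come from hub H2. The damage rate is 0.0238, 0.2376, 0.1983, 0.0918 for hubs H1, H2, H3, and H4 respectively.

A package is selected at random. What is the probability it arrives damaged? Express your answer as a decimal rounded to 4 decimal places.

P(H2) = 1 − (0.3 + 0.38 + 0.2) = 0.12.
Summing over the partition,
P(D) = P(D|H1)·P(H1) + P(D|H2)·P(H2) + P(D|H3)·P(H3) + P(D|H4)·P(H4)
      = 0.0238·0.3 + 0.2376·0.12 + 0.1983·0.38 + 0.0918·0.2
      = 0.00714 + 0.028512 + 0.075354 + 0.01836 = 0.129366

0.1294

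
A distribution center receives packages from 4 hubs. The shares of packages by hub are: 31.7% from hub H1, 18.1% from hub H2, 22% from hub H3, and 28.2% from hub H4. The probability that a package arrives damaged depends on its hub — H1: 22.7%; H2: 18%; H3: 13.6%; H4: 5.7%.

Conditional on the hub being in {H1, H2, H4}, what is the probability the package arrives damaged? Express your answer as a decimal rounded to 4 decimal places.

0.1546

Let S = {H1, H2, H4}.
P(S) = 0.317 + 0.181 + 0.282 = 0.78.
P(D ∩ S) = 0.227·0.317 + 0.18·0.181 + 0.057·0.282 = 0.071959 + 0.03258 + 0.016074 = 0.120613.
P(D | S) = 0.120613 / 0.78 = 0.154632…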